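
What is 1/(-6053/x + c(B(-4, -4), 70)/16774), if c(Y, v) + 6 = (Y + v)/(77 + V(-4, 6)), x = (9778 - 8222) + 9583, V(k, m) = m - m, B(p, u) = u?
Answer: -653959551/355566079 ≈ -1.8392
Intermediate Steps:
V(k, m) = 0
x = 11139 (x = 1556 + 9583 = 11139)
c(Y, v) = -6 + Y/77 + v/77 (c(Y, v) = -6 + (Y + v)/(77 + 0) = -6 + (Y + v)/77 = -6 + (Y + v)*(1/77) = -6 + (Y/77 + v/77) = -6 + Y/77 + v/77)
1/(-6053/x + c(B(-4, -4), 70)/16774) = 1/(-6053/11139 + (-6 + (1/77)*(-4) + (1/77)*70)/16774) = 1/(-6053*1/11139 + (-6 - 4/77 + 10/11)*(1/16774)) = 1/(-6053/11139 - 36/7*1/16774) = 1/(-6053/11139 - 18/58709) = 1/(-355566079/653959551) = -653959551/355566079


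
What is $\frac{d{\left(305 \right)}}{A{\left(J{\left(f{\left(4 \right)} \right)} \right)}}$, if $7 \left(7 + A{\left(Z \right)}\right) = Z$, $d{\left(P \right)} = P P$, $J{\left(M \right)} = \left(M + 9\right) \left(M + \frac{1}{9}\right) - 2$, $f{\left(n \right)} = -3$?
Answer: $- \frac{390705}{41} \approx -9529.4$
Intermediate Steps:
$J{\left(M \right)} = -2 + \left(9 + M\right) \left(\frac{1}{9} + M\right)$ ($J{\left(M \right)} = \left(9 + M\right) \left(M + \frac{1}{9}\right) - 2 = \left(9 + M\right) \left(\frac{1}{9} + M\right) - 2 = -2 + \left(9 + M\right) \left(\frac{1}{9} + M\right)$)
$d{\left(P \right)} = P^{2}$
$A{\left(Z \right)} = -7 + \frac{Z}{7}$
$\frac{d{\left(305 \right)}}{A{\left(J{\left(f{\left(4 \right)} \right)} \right)}} = \frac{305^{2}}{-7 + \frac{-1 + \left(-3\right)^{2} + \frac{82}{9} \left(-3\right)}{7}} = \frac{93025}{-7 + \frac{-1 + 9 - \frac{82}{3}}{7}} = \frac{93025}{-7 + \frac{1}{7} \left(- \frac{58}{3}\right)} = \frac{93025}{-7 - \frac{58}{21}} = \frac{93025}{- \frac{205}{21}} = 93025 \left(- \frac{21}{205}\right) = - \frac{390705}{41}$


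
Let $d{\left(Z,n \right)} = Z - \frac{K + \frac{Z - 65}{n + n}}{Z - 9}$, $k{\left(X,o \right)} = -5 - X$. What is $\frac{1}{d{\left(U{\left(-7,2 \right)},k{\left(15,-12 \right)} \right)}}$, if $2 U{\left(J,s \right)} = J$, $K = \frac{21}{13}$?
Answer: $- \frac{13000}{42039} \approx -0.30924$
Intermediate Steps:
$K = \frac{21}{13}$ ($K = 21 \cdot \frac{1}{13} = \frac{21}{13} \approx 1.6154$)
$U{\left(J,s \right)} = \frac{J}{2}$
$d{\left(Z,n \right)} = Z - \frac{\frac{21}{13} + \frac{-65 + Z}{2 n}}{-9 + Z}$ ($d{\left(Z,n \right)} = Z - \frac{\frac{21}{13} + \frac{Z - 65}{n + n}}{Z - 9} = Z - \frac{\frac{21}{13} + \frac{-65 + Z}{2 n}}{-9 + Z}$)
$\frac{1}{d{\left(U{\left(-7,2 \right)},k{\left(15,-12 \right)} \right)}} = \frac{1}{\frac{1}{26} \frac{1}{-5 - 15} \frac{1}{-9 + \frac{1}{2} \left(-7\right)} \left(845 - 42 \left(-5 - 15\right) - 13 \cdot \frac{1}{2} \left(-7\right) - 234 \cdot \frac{1}{2} \left(-7\right) \left(-5 - 15\right) + 26 \left(-5 - 15\right) \left(\frac{1}{2} \left(-7\right)\right)^{2}\right)} = \frac{1}{\frac{1}{26} \frac{1}{-5 - 15} \frac{1}{-9 - \frac{7}{2}} \left(845 - 42 \left(-5 - 15\right) - - \frac{91}{2} - - 819 \left(-5 - 15\right) + 26 \left(-5 - 15\right) \left(- \frac{7}{2}\right)^{2}\right)} = \frac{1}{\frac{1}{26} \frac{1}{-20} \frac{1}{- \frac{25}{2}} \left(845 - -840 + \frac{91}{2} - \left(-819\right) \left(-20\right) + 26 \left(-20\right) \frac{49}{4}\right)} = \frac{1}{\frac{1}{26} \left(- \frac{1}{20}\right) \left(- \frac{2}{25}\right) \left(845 + 840 + \frac{91}{2} - 16380 - 6370\right)} = \frac{1}{\frac{1}{26} \left(- \frac{1}{20}\right) \left(- \frac{2}{25}\right) \left(- \frac{42039}{2}\right)} = \frac{1}{- \frac{42039}{13000}} = - \frac{13000}{42039}$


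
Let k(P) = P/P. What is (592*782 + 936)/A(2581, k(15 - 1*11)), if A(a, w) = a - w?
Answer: 23194/129 ≈ 179.80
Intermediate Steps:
k(P) = 1
(592*782 + 936)/A(2581, k(15 - 1*11)) = (592*782 + 936)/(2581 - 1*1) = (462944 + 936)/(2581 - 1) = 463880/2580 = 463880*(1/2580) = 23194/129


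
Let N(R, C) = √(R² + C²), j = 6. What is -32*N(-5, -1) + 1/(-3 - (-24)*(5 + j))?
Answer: 1/261 - 32*√26 ≈ -163.16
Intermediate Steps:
N(R, C) = √(C² + R²)
-32*N(-5, -1) + 1/(-3 - (-24)*(5 + j)) = -32*√((-1)² + (-5)²) + 1/(-3 - (-24)*(5 + 6)) = -32*√(1 + 25) + 1/(-3 - (-24)*11) = -32*√26 + 1/(-3 - 8*(-33)) = -32*√26 + 1/(-3 + 264) = -32*√26 + 1/261 = 1/261 - 32*√26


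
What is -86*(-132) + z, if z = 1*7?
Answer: 11359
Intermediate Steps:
z = 7
-86*(-132) + z = -86*(-132) + 7 = 11352 + 7 = 11359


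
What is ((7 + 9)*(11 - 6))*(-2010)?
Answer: -160800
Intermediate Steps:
((7 + 9)*(11 - 6))*(-2010) = (16*5)*(-2010) = 80*(-2010) = -160800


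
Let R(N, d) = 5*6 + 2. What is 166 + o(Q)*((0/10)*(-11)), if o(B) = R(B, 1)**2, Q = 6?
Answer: 166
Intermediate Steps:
R(N, d) = 32 (R(N, d) = 30 + 2 = 32)
o(B) = 1024 (o(B) = 32**2 = 1024)
166 + o(Q)*((0/10)*(-11)) = 166 + 1024*((0/10)*(-11)) = 166 + 1024*((0*(1/10))*(-11)) = 166 + 1024*(0*(-11)) = 166 + 1024*0 = 166 + 0 = 166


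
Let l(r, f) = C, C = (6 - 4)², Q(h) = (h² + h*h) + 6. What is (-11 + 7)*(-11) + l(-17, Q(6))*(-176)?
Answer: -660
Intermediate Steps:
Q(h) = 6 + 2*h² (Q(h) = (h² + h²) + 6 = 2*h² + 6 = 6 + 2*h²)
C = 4 (C = 2² = 4)
l(r, f) = 4
(-11 + 7)*(-11) + l(-17, Q(6))*(-176) = (-11 + 7)*(-11) + 4*(-176) = -4*(-11) - 704 = 44 - 704 = -660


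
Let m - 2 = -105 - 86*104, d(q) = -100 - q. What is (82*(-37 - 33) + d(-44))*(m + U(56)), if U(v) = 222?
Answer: 51149700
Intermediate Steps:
m = -9047 (m = 2 + (-105 - 86*104) = 2 + (-105 - 8944) = 2 - 9049 = -9047)
(82*(-37 - 33) + d(-44))*(m + U(56)) = (82*(-37 - 33) + (-100 - 1*(-44)))*(-9047 + 222) = (82*(-70) + (-100 + 44))*(-8825) = (-5740 - 56)*(-8825) = -5796*(-8825) = 51149700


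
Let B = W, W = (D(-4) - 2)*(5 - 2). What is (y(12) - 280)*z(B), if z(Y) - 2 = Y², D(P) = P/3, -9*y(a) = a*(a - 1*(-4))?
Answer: -30736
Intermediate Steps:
y(a) = -a*(4 + a)/9 (y(a) = -a*(a - 1*(-4))/9 = -a*(a + 4)/9 = -a*(4 + a)/9)
D(P) = P/3 (D(P) = P*(⅓) = P/3)
W = -10 (W = ((⅓)*(-4) - 2)*(5 - 2) = (-4/3 - 2)*3 = -10/3*3 = -10)
B = -10
z(Y) = 2 + Y²
(y(12) - 280)*z(B) = (-⅑*12*(4 + 12) - 280)*(2 + (-10)²) = (-⅑*12*16 - 280)*(2 + 100) = (-64/3 - 280)*102 = -904/3*102 = -30736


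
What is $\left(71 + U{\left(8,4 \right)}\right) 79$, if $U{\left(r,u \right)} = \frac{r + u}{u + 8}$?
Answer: $5688$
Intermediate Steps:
$U{\left(r,u \right)} = \frac{r + u}{8 + u}$
$\left(71 + U{\left(8,4 \right)}\right) 79 = \left(71 + \frac{8 + 4}{8 + 4}\right) 79 = \left(71 + \frac{1}{12} \cdot 12\right) 79 = \left(71 + 1\right) 79 = 72 \cdot 79 = 5688$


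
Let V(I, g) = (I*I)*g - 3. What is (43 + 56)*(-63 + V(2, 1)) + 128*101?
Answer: 6790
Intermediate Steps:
V(I, g) = -3 + g*I² (V(I, g) = I²*g - 3 = g*I² - 3 = -3 + g*I²)
(43 + 56)*(-63 + V(2, 1)) + 128*101 = (43 + 56)*(-63 + (-3 + 1*2²)) + 128*101 = 99*(-63 + (-3 + 1*4)) + 12928 = 99*(-63 + (-3 + 4)) + 12928 = 99*(-63 + 1) + 12928 = 99*(-62) + 12928 = -6138 + 12928 = 6790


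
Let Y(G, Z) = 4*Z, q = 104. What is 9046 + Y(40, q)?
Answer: 9462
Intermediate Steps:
9046 + Y(40, q) = 9046 + 4*104 = 9046 + 416 = 9462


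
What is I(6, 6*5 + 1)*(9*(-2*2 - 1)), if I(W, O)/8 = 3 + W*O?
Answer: -68040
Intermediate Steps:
I(W, O) = 24 + 8*O*W (I(W, O) = 8*(3 + W*O) = 8*(3 + O*W) = 24 + 8*O*W)
I(6, 6*5 + 1)*(9*(-2*2 - 1)) = (24 + 8*(6*5 + 1)*6)*(9*(-2*2 - 1)) = (24 + 8*(30 + 1)*6)*(9*(-4 - 1)) = (24 + 8*31*6)*(9*(-5)) = (24 + 1488)*(-45) = 1512*(-45) = -68040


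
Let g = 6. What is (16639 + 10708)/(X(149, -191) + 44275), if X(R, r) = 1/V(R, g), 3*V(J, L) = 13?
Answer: 355511/575578 ≈ 0.61766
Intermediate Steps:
V(J, L) = 13/3 (V(J, L) = (1/3)*13 = 13/3)
X(R, r) = 3/13 (X(R, r) = 1/(13/3) = 3/13)
(16639 + 10708)/(X(149, -191) + 44275) = (16639 + 10708)/(3/13 + 44275) = 27347/(575578/13) = 27347*(13/575578) = 355511/575578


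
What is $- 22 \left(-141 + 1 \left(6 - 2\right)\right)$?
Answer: $3014$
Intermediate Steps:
$- 22 \left(-141 + 1 \left(6 - 2\right)\right) = - 22 \left(-141 + 1 \cdot 4\right) = - 22 \left(-141 + 4\right) = \left(-22\right) \left(-137\right) = 3014$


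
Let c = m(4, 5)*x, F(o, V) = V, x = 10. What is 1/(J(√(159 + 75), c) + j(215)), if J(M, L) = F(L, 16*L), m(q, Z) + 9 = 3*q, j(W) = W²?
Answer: 1/46705 ≈ 2.1411e-5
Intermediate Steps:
m(q, Z) = -9 + 3*q
c = 30 (c = (-9 + 3*4)*10 = (-9 + 12)*10 = 3*10 = 30)
J(M, L) = 16*L
1/(J(√(159 + 75), c) + j(215)) = 1/(16*30 + 215²) = 1/(480 + 46225) = 1/46705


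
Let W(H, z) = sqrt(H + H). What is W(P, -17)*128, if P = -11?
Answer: 128*I*sqrt(22) ≈ 600.37*I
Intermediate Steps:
W(H, z) = sqrt(2)*sqrt(H) (W(H, z) = sqrt(2*H) = sqrt(2)*sqrt(H))
W(P, -17)*128 = (sqrt(2)*sqrt(-11))*128 = (sqrt(2)*(I*sqrt(11)))*128 = (I*sqrt(22))*128 = 128*I*sqrt(22)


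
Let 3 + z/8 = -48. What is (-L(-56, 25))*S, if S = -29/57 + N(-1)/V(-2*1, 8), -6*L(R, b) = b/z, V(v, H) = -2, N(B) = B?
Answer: 25/279072 ≈ 8.9583e-5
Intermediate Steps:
z = -408 (z = -24 + 8*(-48) = -24 - 384 = -408)
L(R, b) = b/2448 (L(R, b) = -b/(6*(-408)) = -b*(-1)/(6*408) = -(-1)*b/2448 = b/2448)
S = -1/114 (S = -29/57 - 1/(-2) = -29*1/57 - 1*(-1/2) = -29/57 + 1/2 = -1/114 ≈ -0.0087719)
(-L(-56, 25))*S = -25/2448*(-1/114) = 25/279072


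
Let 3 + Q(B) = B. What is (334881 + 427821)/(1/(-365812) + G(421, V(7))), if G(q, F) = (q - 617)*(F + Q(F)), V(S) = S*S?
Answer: -93001848008/2270473147 ≈ -40.961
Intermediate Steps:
Q(B) = -3 + B
V(S) = S²
G(q, F) = (-617 + q)*(-3 + 2*F) (G(q, F) = (q - 617)*(F + (-3 + F)) = (-617 + q)*(-3 + 2*F))
(334881 + 427821)/(1/(-365812) + G(421, V(7))) = (334881 + 427821)/(1/(-365812) + (1851 - 1234*7² + 7²*421 + 421*(-3 + 7²))) = 762702/(-1/365812 + (1851 - 1234*49 + 49*421 + 421*(-3 + 49))) = 762702/(-1/365812 + (1851 - 60466 + 20629 + 421*46)) = 762702/(-1/365812 + (1851 - 60466 + 20629 + 19366)) = 762702/(-1/365812 - 18620) = 762702/(-6811419441/365812) = 762702*(-365812/6811419441) = -93001848008/2270473147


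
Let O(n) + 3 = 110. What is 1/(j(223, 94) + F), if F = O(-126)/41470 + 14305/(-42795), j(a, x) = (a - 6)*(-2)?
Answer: -354941730/154162440677 ≈ -0.0023024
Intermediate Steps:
j(a, x) = 12 - 2*a (j(a, x) = (-6 + a)*(-2) = 12 - 2*a)
O(n) = 107 (O(n) = -3 + 110 = 107)
F = -117729857/354941730 (F = 107/41470 + 14305/(-42795) = 107*(1/41470) + 14305*(-1/42795) = 107/41470 - 2861/8559 = -117729857/354941730 ≈ -0.33169)
1/(j(223, 94) + F) = 1/((12 - 2*223) - 117729857/354941730) = 1/((12 - 446) - 117729857/354941730) = 1/(-434 - 117729857/354941730) = 1/(-154162440677/354941730) = -354941730/154162440677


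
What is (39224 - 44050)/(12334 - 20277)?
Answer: 4826/7943 ≈ 0.60758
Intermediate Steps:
(39224 - 44050)/(12334 - 20277) = -4826/(-7943) = -4826*(-1/7943) = 4826/7943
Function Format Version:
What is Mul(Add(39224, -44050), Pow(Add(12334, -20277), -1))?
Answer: Rational(4826, 7943) ≈ 0.60758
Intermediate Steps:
Mul(Add(39224, -44050), Pow(Add(12334, -20277), -1)) = Mul(-4826, Pow(-7943, -1)) = Mul(-4826, Rational(-1, 7943)) = Rational(4826, 7943)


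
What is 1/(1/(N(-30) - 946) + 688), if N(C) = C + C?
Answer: 1006/692127 ≈ 0.0014535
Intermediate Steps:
N(C) = 2*C
1/(1/(N(-30) - 946) + 688) = 1/(1/(2*(-30) - 946) + 688) = 1/(1/(-60 - 946) + 688) = 1/(1/(-1006) + 688) = 1/(-1/1006 + 688) = 1/(692127/1006) = 1006/692127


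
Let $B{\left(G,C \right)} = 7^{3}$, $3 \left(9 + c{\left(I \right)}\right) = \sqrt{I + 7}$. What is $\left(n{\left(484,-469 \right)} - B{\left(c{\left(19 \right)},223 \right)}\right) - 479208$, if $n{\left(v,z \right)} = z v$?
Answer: $-706547$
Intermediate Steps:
$n{\left(v,z \right)} = v z$
$c{\left(I \right)} = -9 + \frac{\sqrt{7 + I}}{3}$ ($c{\left(I \right)} = -9 + \frac{\sqrt{I + 7}}{3} = -9 + \frac{\sqrt{7 + I}}{3}$)
$B{\left(G,C \right)} = 343$
$\left(n{\left(484,-469 \right)} - B{\left(c{\left(19 \right)},223 \right)}\right) - 479208 = \left(484 \left(-469\right) - 343\right) - 479208 = \left(-226996 - 343\right) - 479208 = -227339 - 479208 = -706547$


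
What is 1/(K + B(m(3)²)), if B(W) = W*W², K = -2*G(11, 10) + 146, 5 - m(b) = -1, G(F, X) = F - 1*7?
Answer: 1/46794 ≈ 2.1370e-5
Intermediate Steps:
G(F, X) = -7 + F (G(F, X) = F - 7 = -7 + F)
m(b) = 6 (m(b) = 5 - 1*(-1) = 5 + 1 = 6)
K = 138 (K = -2*(-7 + 11) + 146 = -2*4 + 146 = -8 + 146 = 138)
B(W) = W³
1/(K + B(m(3)²)) = 1/(138 + (6²)³) = 1/(138 + 36³) = 1/(138 + 46656) = 1/46794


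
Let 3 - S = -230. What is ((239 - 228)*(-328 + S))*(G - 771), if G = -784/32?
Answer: 1662595/2 ≈ 8.3130e+5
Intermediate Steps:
S = 233 (S = 3 - 1*(-230) = 3 + 230 = 233)
G = -49/2 (G = -784*1/32 = -49/2 ≈ -24.500)
((239 - 228)*(-328 + S))*(G - 771) = ((239 - 228)*(-328 + 233))*(-49/2 - 771) = (11*(-95))*(-1591/2) = -1045*(-1591/2) = 1662595/2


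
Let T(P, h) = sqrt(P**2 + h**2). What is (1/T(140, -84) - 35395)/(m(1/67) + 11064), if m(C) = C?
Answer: -2371465/741289 + 67*sqrt(34)/705707128 ≈ -3.1991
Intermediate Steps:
(1/T(140, -84) - 35395)/(m(1/67) + 11064) = (1/(sqrt(140**2 + (-84)**2)) - 35395)/(1/67 + 11064) = (1/(sqrt(19600 + 7056)) - 35395)/(1/67 + 11064) = (1/(sqrt(26656)) - 35395)/(741289/67) = (1/(28*sqrt(34)) - 35395)*(67/741289) = (sqrt(34)/952 - 35395)*(67/741289) = (-35395 + sqrt(34)/952)*(67/741289) = -2371465/741289 + 67*sqrt(34)/705707128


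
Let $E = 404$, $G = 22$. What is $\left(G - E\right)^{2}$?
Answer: $145924$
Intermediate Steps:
$\left(G - E\right)^{2} = \left(22 - 404\right)^{2} = \left(-382\right)^{2} = 145924$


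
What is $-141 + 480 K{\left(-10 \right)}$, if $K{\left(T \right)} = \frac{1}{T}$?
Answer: $-189$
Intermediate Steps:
$-141 + 480 K{\left(-10 \right)} = -141 + \frac{480}{-10} = -141 + 480 \left(- \frac{1}{10}\right) = -141 - 48 = -189$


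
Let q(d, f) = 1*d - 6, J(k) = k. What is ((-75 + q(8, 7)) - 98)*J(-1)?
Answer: 171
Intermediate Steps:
q(d, f) = -6 + d (q(d, f) = d - 6 = -6 + d)
((-75 + q(8, 7)) - 98)*J(-1) = ((-75 + (-6 + 8)) - 98)*(-1) = ((-75 + 2) - 98)*(-1) = (-73 - 98)*(-1) = -171*(-1) = 171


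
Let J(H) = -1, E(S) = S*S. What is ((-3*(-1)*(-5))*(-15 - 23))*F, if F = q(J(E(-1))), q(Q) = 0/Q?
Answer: 0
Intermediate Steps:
E(S) = S**2
q(Q) = 0
F = 0
((-3*(-1)*(-5))*(-15 - 23))*F = ((-3*(-1)*(-5))*(-15 - 23))*0 = ((3*(-5))*(-38))*0 = -15*(-38)*0 = 570*0 = 0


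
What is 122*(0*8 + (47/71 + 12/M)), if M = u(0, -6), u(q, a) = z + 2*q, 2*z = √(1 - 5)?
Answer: 5734/71 - 1464*I ≈ 80.76 - 1464.0*I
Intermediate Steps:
z = I (z = √(1 - 5)/2 = √(-4)/2 = (2*I)/2 = I ≈ 1.0*I)
u(q, a) = I + 2*q
M = I (M = I + 2*0 = I + 0 = I ≈ 1.0*I)
122*(0*8 + (47/71 + 12/M)) = 122*(0*8 + (47/71 + 12/I)) = 122*(0 + (47*(1/71) + 12*(-I))) = 122*(0 + (47/71 - 12*I)) = 122*(47/71 - 12*I) = 5734/71 - 1464*I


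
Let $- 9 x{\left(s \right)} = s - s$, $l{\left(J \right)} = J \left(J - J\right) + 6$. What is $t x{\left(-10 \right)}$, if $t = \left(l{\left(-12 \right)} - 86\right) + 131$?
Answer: $0$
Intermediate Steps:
$l{\left(J \right)} = 6$ ($l{\left(J \right)} = J 0 + 6 = 0 + 6 = 6$)
$x{\left(s \right)} = 0$ ($x{\left(s \right)} = - \frac{s - s}{9} = \left(- \frac{1}{9}\right) 0 = 0$)
$t = 51$ ($t = \left(6 - 86\right) + 131 = -80 + 131 = 51$)
$t x{\left(-10 \right)} = 51 \cdot 0 = 0$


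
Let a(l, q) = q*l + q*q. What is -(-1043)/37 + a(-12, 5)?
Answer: -252/37 ≈ -6.8108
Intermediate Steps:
a(l, q) = q² + l*q (a(l, q) = l*q + q² = q² + l*q)
-(-1043)/37 + a(-12, 5) = -(-1043)/37 + 5*(-12 + 5) = -(-1043)/37 + 5*(-7) = -149*(-7/37) - 35 = 1043/37 - 35 = -252/37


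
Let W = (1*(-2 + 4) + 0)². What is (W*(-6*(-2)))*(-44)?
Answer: -2112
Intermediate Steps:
W = 4 (W = (1*2 + 0)² = (2 + 0)² = 2² = 4)
(W*(-6*(-2)))*(-44) = (4*(-6*(-2)))*(-44) = (4*12)*(-44) = 48*(-44) = -2112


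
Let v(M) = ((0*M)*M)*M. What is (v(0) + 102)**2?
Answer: 10404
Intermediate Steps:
v(M) = 0 (v(M) = (0*M)*M = 0*M = 0)
(v(0) + 102)**2 = (0 + 102)**2 = 102**2 = 10404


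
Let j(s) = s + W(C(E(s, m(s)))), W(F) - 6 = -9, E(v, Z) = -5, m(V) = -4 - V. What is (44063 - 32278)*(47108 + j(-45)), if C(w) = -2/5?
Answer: 554602100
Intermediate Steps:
C(w) = -2/5 (C(w) = -2*1/5 = -2/5)
W(F) = -3 (W(F) = 6 - 9 = -3)
j(s) = -3 + s (j(s) = s - 3 = -3 + s)
(44063 - 32278)*(47108 + j(-45)) = (44063 - 32278)*(47108 + (-3 - 45)) = 11785*(47108 - 48) = 11785*47060 = 554602100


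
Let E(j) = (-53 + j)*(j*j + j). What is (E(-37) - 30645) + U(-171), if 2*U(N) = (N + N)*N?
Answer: -121284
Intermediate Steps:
U(N) = N**2 (U(N) = ((N + N)*N)/2 = ((2*N)*N)/2 = (2*N**2)/2 = N**2)
E(j) = (-53 + j)*(j + j**2) (E(j) = (-53 + j)*(j**2 + j) = (-53 + j)*(j + j**2))
(E(-37) - 30645) + U(-171) = (-37*(-53 + (-37)**2 - 52*(-37)) - 30645) + (-171)**2 = (-37*(-53 + 1369 + 1924) - 30645) + 29241 = (-37*3240 - 30645) + 29241 = (-119880 - 30645) + 29241 = -150525 + 29241 = -121284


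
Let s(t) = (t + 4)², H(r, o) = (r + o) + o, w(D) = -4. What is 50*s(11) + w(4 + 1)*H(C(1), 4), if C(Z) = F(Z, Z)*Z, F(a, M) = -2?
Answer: 11226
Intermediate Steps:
C(Z) = -2*Z
H(r, o) = r + 2*o (H(r, o) = (o + r) + o = r + 2*o)
s(t) = (4 + t)²
50*s(11) + w(4 + 1)*H(C(1), 4) = 50*(4 + 11)² - 4*(-2*1 + 2*4) = 50*15² - 4*(-2 + 8) = 50*225 - 4*6 = 11250 - 24 = 11226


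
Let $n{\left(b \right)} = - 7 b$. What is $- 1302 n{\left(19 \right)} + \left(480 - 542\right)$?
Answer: $173104$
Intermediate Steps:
$- 1302 n{\left(19 \right)} + \left(480 - 542\right) = - 1302 \left(\left(-7\right) 19\right) + \left(480 - 542\right) = \left(-1302\right) \left(-133\right) - 62 = 173166 - 62 = 173104$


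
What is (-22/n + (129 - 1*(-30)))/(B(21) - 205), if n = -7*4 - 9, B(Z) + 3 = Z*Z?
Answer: 5905/8621 ≈ 0.68496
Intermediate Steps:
B(Z) = -3 + Z² (B(Z) = -3 + Z*Z = -3 + Z²)
n = -37 (n = -28 - 9 = -37)
(-22/n + (129 - 1*(-30)))/(B(21) - 205) = (-22/(-37) + (129 - 1*(-30)))/((-3 + 21²) - 205) = (-22*(-1/37) + (129 + 30))/((-3 + 441) - 205) = (22/37 + 159)/(438 - 205) = (5905/37)/233 = (5905/37)*(1/233) = 5905/8621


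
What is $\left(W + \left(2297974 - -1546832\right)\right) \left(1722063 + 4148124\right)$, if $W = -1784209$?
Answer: $12096089721639$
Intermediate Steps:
$\left(W + \left(2297974 - -1546832\right)\right) \left(1722063 + 4148124\right) = \left(-1784209 + \left(2297974 - -1546832\right)\right) \left(1722063 + 4148124\right) = \left(-1784209 + \left(2297974 + 1546832\right)\right) 5870187 = \left(-1784209 + 3844806\right) 5870187 = 2060597 \cdot 5870187 = 12096089721639$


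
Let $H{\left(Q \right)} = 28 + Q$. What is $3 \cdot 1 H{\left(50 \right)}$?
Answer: $234$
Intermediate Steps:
$3 \cdot 1 H{\left(50 \right)} = 3 \cdot 1 \left(28 + 50\right) = 3 \cdot 78 = 234$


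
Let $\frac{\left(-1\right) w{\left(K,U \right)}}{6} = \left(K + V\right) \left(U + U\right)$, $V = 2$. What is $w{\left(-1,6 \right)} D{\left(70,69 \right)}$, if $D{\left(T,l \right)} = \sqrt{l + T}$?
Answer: $- 72 \sqrt{139} \approx -848.87$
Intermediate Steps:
$D{\left(T,l \right)} = \sqrt{T + l}$
$w{\left(K,U \right)} = - 12 U \left(2 + K\right)$ ($w{\left(K,U \right)} = - 6 \left(K + 2\right) \left(U + U\right) = - 6 \left(2 + K\right) 2 U = - 6 \cdot 2 U \left(2 + K\right) = - 12 U \left(2 + K\right)$)
$w{\left(-1,6 \right)} D{\left(70,69 \right)} = \left(-12\right) 6 \left(2 - 1\right) \sqrt{70 + 69} = \left(-12\right) 6 \cdot 1 \sqrt{139} = - 72 \sqrt{139}$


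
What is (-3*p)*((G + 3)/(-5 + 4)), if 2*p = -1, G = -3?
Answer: 0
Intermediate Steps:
p = -1/2 (p = (1/2)*(-1) = -1/2 ≈ -0.50000)
(-3*p)*((G + 3)/(-5 + 4)) = (-3*(-1/2))*((-3 + 3)/(-5 + 4)) = 3*(0/(-1))/2 = 3*(0*(-1))/2 = (3/2)*0 = 0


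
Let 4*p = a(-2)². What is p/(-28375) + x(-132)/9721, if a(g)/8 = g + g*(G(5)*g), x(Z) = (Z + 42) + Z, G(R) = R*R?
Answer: -1500066994/275833375 ≈ -5.4383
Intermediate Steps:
G(R) = R²
x(Z) = 42 + 2*Z (x(Z) = (42 + Z) + Z = 42 + 2*Z)
a(g) = 8*g + 200*g² (a(g) = 8*(g + g*(5²*g)) = 8*(g + g*(25*g)) = 8*(g + 25*g²) = 8*g + 200*g²)
p = 153664 (p = (8*(-2)*(1 + 25*(-2)))²/4 = (8*(-2)*(1 - 50))²/4 = (8*(-2)*(-49))²/4 = (¼)*784² = (¼)*614656 = 153664)
p/(-28375) + x(-132)/9721 = 153664/(-28375) + (42 + 2*(-132))/9721 = 153664*(-1/28375) + (42 - 264)*(1/9721) = -153664/28375 - 222*1/9721 = -153664/28375 - 222/9721 = -1500066994/275833375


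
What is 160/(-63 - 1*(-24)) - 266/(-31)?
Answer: 5414/1209 ≈ 4.4781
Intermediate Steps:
160/(-63 - 1*(-24)) - 266/(-31) = 160/(-63 + 24) - 266*(-1/31) = 160/(-39) + 266/31 = 160*(-1/39) + 266/31 = -160/39 + 266/31 = 5414/1209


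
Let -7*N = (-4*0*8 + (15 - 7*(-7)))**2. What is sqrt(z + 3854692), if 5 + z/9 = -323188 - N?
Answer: sqrt(46609843)/7 ≈ 975.31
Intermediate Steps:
N = -4096/7 (N = -(-4*0*8 + (15 - 7*(-7)))**2/7 = -(0*8 + (15 + 49))**2/7 = -(0 + 64)**2/7 = -1/7*64**2 = -1/7*4096 = -4096/7 ≈ -585.14)
z = -20324295/7 (z = -45 + 9*(-323188 - 1*(-4096/7)) = -45 + 9*(-323188 + 4096/7) = -45 + 9*(-2258220/7) = -45 - 20323980/7 = -20324295/7 ≈ -2.9035e+6)
sqrt(z + 3854692) = sqrt(-20324295/7 + 3854692) = sqrt(6658549/7) = sqrt(46609843)/7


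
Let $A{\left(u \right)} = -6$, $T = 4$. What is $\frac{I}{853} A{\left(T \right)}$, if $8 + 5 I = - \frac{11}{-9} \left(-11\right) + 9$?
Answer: $\frac{224}{12795} \approx 0.017507$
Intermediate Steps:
$I = - \frac{112}{45}$ ($I = - \frac{8}{5} + \frac{- \frac{11}{-9} \left(-11\right) + 9}{5} = - \frac{8}{5} + \frac{\left(-11\right) \left(- \frac{1}{9}\right) \left(-11\right) + 9}{5} = - \frac{8}{5} + \frac{\frac{11}{9} \left(-11\right) + 9}{5} = - \frac{8}{5} + \frac{- \frac{121}{9} + 9}{5} = - \frac{8}{5} + \frac{1}{5} \left(- \frac{40}{9}\right) = - \frac{8}{5} - \frac{8}{9} = - \frac{112}{45} \approx -2.4889$)
$\frac{I}{853} A{\left(T \right)} = - \frac{112}{45 \cdot 853} \left(-6\right) = \left(- \frac{112}{45}\right) \frac{1}{853} \left(-6\right) = \left(- \frac{112}{38385}\right) \left(-6\right) = \frac{224}{12795}$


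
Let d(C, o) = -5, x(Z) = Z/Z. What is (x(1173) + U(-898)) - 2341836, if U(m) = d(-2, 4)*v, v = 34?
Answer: -2342005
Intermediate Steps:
x(Z) = 1
U(m) = -170 (U(m) = -5*34 = -170)
(x(1173) + U(-898)) - 2341836 = (1 - 170) - 2341836 = -169 - 2341836 = -2342005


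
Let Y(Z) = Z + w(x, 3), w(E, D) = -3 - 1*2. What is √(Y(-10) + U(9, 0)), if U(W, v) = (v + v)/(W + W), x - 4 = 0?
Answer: I*√15 ≈ 3.873*I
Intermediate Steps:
x = 4 (x = 4 + 0 = 4)
w(E, D) = -5 (w(E, D) = -3 - 2 = -5)
U(W, v) = v/W (U(W, v) = (2*v)/((2*W)) = (2*v)*(1/(2*W)) = v/W)
Y(Z) = -5 + Z (Y(Z) = Z - 5 = -5 + Z)
√(Y(-10) + U(9, 0)) = √((-5 - 10) + 0/9) = √(-15 + 0*(⅑)) = √(-15 + 0) = √(-15) = I*√15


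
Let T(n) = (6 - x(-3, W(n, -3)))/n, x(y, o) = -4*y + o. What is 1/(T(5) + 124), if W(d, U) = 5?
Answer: 5/609 ≈ 0.0082102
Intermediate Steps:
x(y, o) = o - 4*y
T(n) = -11/n (T(n) = (6 - (5 - 4*(-3)))/n = (6 - (5 + 12))/n = (6 - 1*17)/n = (6 - 17)/n = -11/n)
1/(T(5) + 124) = 1/(-11/5 + 124) = 1/(609/5) = 5/609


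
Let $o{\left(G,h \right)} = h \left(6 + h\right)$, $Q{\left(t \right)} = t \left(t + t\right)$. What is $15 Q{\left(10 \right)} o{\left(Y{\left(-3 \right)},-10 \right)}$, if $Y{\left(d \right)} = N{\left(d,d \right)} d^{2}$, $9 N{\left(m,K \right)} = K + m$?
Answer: $120000$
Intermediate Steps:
$N{\left(m,K \right)} = \frac{K}{9} + \frac{m}{9}$ ($N{\left(m,K \right)} = \frac{K + m}{9} = \frac{K}{9} + \frac{m}{9}$)
$Y{\left(d \right)} = \frac{2 d^{3}}{9}$ ($Y{\left(d \right)} = \left(\frac{d}{9} + \frac{d}{9}\right) d^{2} = \frac{2 d}{9} d^{2} = \frac{2 d^{3}}{9}$)
$Q{\left(t \right)} = 2 t^{2}$ ($Q{\left(t \right)} = t 2 t = 2 t^{2}$)
$15 Q{\left(10 \right)} o{\left(Y{\left(-3 \right)},-10 \right)} = 15 \cdot 2 \cdot 10^{2} \left(- 10 \left(6 - 10\right)\right) = 15 \cdot 2 \cdot 100 \left(\left(-10\right) \left(-4\right)\right) = 15 \cdot 200 \cdot 40 = 3000 \cdot 40 = 120000$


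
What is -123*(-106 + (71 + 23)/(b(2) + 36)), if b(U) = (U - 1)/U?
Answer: 928650/73 ≈ 12721.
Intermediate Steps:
b(U) = (-1 + U)/U
-123*(-106 + (71 + 23)/(b(2) + 36)) = -123*(-106 + (71 + 23)/((-1 + 2)/2 + 36)) = -123*(-106 + 94/((½)*1 + 36)) = -123*(-106 + 94/(½ + 36)) = -123*(-106 + 94/(73/2)) = -123*(-106 + 94*(2/73)) = -123*(-106 + 188/73) = -123*(-7550/73) = 928650/73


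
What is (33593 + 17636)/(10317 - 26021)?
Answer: -51229/15704 ≈ -3.2622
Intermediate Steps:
(33593 + 17636)/(10317 - 26021) = 51229/(-15704) = 51229*(-1/15704) = -51229/15704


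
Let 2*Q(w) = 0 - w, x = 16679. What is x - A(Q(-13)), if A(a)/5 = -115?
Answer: 17254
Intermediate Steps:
Q(w) = -w/2 (Q(w) = (0 - w)/2 = (-w)/2 = -w/2)
A(a) = -575 (A(a) = 5*(-115) = -575)
x - A(Q(-13)) = 16679 - 1*(-575) = 16679 + 575 = 17254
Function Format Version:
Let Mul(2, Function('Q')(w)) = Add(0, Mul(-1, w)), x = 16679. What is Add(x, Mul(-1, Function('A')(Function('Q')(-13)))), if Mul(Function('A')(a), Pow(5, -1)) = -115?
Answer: 17254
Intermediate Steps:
Function('Q')(w) = Mul(Rational(-1, 2), w) (Function('Q')(w) = Mul(Rational(1, 2), Add(0, Mul(-1, w))) = Mul(Rational(1, 2), Mul(-1, w)) = Mul(Rational(-1, 2), w))
Function('A')(a) = -575 (Function('A')(a) = Mul(5, -115) = -575)
Add(x, Mul(-1, Function('A')(Function('Q')(-13)))) = Add(16679, Mul(-1, -575)) = Add(16679, 575) = 17254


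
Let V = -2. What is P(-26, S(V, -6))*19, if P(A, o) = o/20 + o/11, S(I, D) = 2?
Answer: 589/110 ≈ 5.3545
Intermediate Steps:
P(A, o) = 31*o/220 (P(A, o) = o*(1/20) + o*(1/11) = o/20 + o/11 = 31*o/220)
P(-26, S(V, -6))*19 = ((31/220)*2)*19 = (31/110)*19 = 589/110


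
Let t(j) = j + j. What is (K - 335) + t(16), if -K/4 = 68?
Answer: -575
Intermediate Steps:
K = -272 (K = -4*68 = -272)
t(j) = 2*j
(K - 335) + t(16) = (-272 - 335) + 2*16 = -607 + 32 = -575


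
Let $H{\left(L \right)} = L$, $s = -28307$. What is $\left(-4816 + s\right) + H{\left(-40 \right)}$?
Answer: $-33163$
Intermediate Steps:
$\left(-4816 + s\right) + H{\left(-40 \right)} = \left(-4816 - 28307\right) - 40 = -33123 - 40 = -33163$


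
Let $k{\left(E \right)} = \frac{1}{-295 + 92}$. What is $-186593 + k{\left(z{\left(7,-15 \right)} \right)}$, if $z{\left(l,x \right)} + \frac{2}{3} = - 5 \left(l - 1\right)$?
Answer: $- \frac{37878380}{203} \approx -1.8659 \cdot 10^{5}$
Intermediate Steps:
$z{\left(l,x \right)} = \frac{13}{3} - 5 l$ ($z{\left(l,x \right)} = - \frac{2}{3} - 5 \left(l - 1\right) = - \frac{2}{3} - 5 \left(-1 + l\right) = - \frac{2}{3} - \left(-5 + 5 l\right) = \frac{13}{3} - 5 l$)
$k{\left(E \right)} = - \frac{1}{203}$ ($k{\left(E \right)} = \frac{1}{-203} = - \frac{1}{203}$)
$-186593 + k{\left(z{\left(7,-15 \right)} \right)} = -186593 - \frac{1}{203} = - \frac{37878380}{203}$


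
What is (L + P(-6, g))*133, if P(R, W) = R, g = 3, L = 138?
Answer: 17556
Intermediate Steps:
(L + P(-6, g))*133 = (138 - 6)*133 = 132*133 = 17556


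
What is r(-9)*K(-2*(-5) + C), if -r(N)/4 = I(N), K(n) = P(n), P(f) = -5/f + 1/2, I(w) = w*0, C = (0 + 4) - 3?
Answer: 0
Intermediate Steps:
C = 1 (C = 4 - 3 = 1)
I(w) = 0
P(f) = 1/2 - 5/f (P(f) = -5/f + 1*(1/2) = -5/f + 1/2 = 1/2 - 5/f)
K(n) = (-10 + n)/(2*n)
r(N) = 0 (r(N) = -4*0 = 0)
r(-9)*K(-2*(-5) + C) = 0*((-10 + (-2*(-5) + 1))/(2*(-2*(-5) + 1))) = 0*((-10 + (10 + 1))/(2*(10 + 1))) = 0*((1/2)*(-10 + 11)/11) = 0*((1/2)*(1/11)*1) = 0*(1/22) = 0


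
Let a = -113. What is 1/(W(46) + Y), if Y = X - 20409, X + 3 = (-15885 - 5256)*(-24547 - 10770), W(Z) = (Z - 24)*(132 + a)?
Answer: 1/746616703 ≈ 1.3394e-9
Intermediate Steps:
W(Z) = -456 + 19*Z (W(Z) = (Z - 24)*(132 - 113) = (-24 + Z)*19 = -456 + 19*Z)
X = 746636694 (X = -3 + (-15885 - 5256)*(-24547 - 10770) = -3 - 21141*(-35317) = -3 + 746636697 = 746636694)
Y = 746616285 (Y = 746636694 - 20409 = 746616285)
1/(W(46) + Y) = 1/((-456 + 19*46) + 746616285) = 1/((-456 + 874) + 746616285) = 1/(418 + 746616285) = 1/746616703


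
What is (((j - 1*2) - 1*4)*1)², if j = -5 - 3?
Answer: 196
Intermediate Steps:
j = -8
(((j - 1*2) - 1*4)*1)² = (((-8 - 1*2) - 1*4)*1)² = (((-8 - 2) - 4)*1)² = ((-10 - 4)*1)² = (-14*1)² = (-14)² = 196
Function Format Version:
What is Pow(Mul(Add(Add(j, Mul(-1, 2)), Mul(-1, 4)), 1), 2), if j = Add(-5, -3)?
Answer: 196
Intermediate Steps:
j = -8
Pow(Mul(Add(Add(j, Mul(-1, 2)), Mul(-1, 4)), 1), 2) = Pow(Mul(Add(Add(-8, Mul(-1, 2)), Mul(-1, 4)), 1), 2) = Pow(Mul(Add(Add(-8, -2), -4), 1), 2) = Pow(Mul(Add(-10, -4), 1), 2) = Pow(Mul(-14, 1), 2) = Pow(-14, 2) = 196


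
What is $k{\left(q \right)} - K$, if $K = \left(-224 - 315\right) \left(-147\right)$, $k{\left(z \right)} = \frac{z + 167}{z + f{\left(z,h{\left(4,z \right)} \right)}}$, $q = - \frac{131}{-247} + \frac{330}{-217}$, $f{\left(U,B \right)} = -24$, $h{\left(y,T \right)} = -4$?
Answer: $- \frac{106138252897}{1339459} \approx -79240.0$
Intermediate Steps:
$q = - \frac{53083}{53599}$ ($q = \left(-131\right) \left(- \frac{1}{247}\right) + 330 \left(- \frac{1}{217}\right) = \frac{131}{247} - \frac{330}{217} = - \frac{53083}{53599} \approx -0.99037$)
$k{\left(z \right)} = \frac{167 + z}{-24 + z}$ ($k{\left(z \right)} = \frac{z + 167}{z - 24} = \frac{167 + z}{-24 + z}$)
$K = 79233$ ($K = \left(-539\right) \left(-147\right) = 79233$)
$k{\left(q \right)} - K = \frac{167 - \frac{53083}{53599}}{-24 - \frac{53083}{53599}} - 79233 = \frac{1}{- \frac{1339459}{53599}} \cdot \frac{8897950}{53599} - 79233 = \left(- \frac{53599}{1339459}\right) \frac{8897950}{53599} - 79233 = - \frac{8897950}{1339459} - 79233 = - \frac{106138252897}{1339459}$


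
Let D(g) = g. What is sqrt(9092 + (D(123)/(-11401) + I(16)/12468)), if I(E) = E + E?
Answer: sqrt(11482026112728550977)/35536917 ≈ 95.352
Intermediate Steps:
I(E) = 2*E
sqrt(9092 + (D(123)/(-11401) + I(16)/12468)) = sqrt(9092 + (123/(-11401) + (2*16)/12468)) = sqrt(9092 + (123*(-1/11401) + 32*(1/12468))) = sqrt(9092 + (-123/11401 + 8/3117)) = sqrt(9092 - 292183/35536917) = sqrt(323101357181/35536917) = sqrt(11482026112728550977)/35536917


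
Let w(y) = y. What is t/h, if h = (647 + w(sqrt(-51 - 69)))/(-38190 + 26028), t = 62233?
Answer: -489699901662/418729 + 1513755492*I*sqrt(30)/418729 ≈ -1.1695e+6 + 19801.0*I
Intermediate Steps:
h = -647/12162 - I*sqrt(30)/6081 (h = (647 + sqrt(-51 - 69))/(-38190 + 26028) = (647 + sqrt(-120))/(-12162) = (647 + 2*I*sqrt(30))*(-1/12162) = -647/12162 - I*sqrt(30)/6081 ≈ -0.053199 - 0.00090071*I)
t/h = 62233/(-647/12162 - I*sqrt(30)/6081)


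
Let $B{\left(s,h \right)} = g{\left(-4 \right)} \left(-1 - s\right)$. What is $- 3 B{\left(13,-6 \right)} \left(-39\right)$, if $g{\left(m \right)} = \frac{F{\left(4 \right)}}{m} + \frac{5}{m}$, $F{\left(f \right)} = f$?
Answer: $\frac{7371}{2} \approx 3685.5$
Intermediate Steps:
$g{\left(m \right)} = \frac{9}{m}$ ($g{\left(m \right)} = \frac{4}{m} + \frac{5}{m} = \frac{9}{m}$)
$B{\left(s,h \right)} = \frac{9}{4} + \frac{9 s}{4}$ ($B{\left(s,h \right)} = \frac{9}{-4} \left(-1 - s\right) = 9 \left(- \frac{1}{4}\right) \left(-1 - s\right) = - \frac{9 \left(-1 - s\right)}{4} = \frac{9}{4} + \frac{9 s}{4}$)
$- 3 B{\left(13,-6 \right)} \left(-39\right) = - 3 \left(\frac{9}{4} + \frac{9}{4} \cdot 13\right) \left(-39\right) = - 3 \left(\frac{9}{4} + \frac{117}{4}\right) \left(-39\right) = \left(-3\right) \frac{63}{2} \left(-39\right) = \left(- \frac{189}{2}\right) \left(-39\right) = \frac{7371}{2}$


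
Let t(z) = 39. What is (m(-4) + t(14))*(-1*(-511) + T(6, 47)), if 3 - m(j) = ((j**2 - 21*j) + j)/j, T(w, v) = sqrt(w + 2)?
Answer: 33726 + 132*sqrt(2) ≈ 33913.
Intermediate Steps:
T(w, v) = sqrt(2 + w)
m(j) = 3 - (j**2 - 20*j)/j (m(j) = 3 - ((j**2 - 21*j) + j)/j = 3 - (j**2 - 20*j)/j)
(m(-4) + t(14))*(-1*(-511) + T(6, 47)) = ((23 - 1*(-4)) + 39)*(-1*(-511) + sqrt(2 + 6)) = ((23 + 4) + 39)*(511 + sqrt(8)) = (27 + 39)*(511 + 2*sqrt(2)) = 66*(511 + 2*sqrt(2)) = 33726 + 132*sqrt(2)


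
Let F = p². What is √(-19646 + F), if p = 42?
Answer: I*√17882 ≈ 133.72*I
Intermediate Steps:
F = 1764 (F = 42² = 1764)
√(-19646 + F) = √(-19646 + 1764) = √(-17882) = I*√17882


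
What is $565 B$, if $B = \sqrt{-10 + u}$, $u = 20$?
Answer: $565 \sqrt{10} \approx 1786.7$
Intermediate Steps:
$B = \sqrt{10}$ ($B = \sqrt{-10 + 20} = \sqrt{10} \approx 3.1623$)
$565 B = 565 \sqrt{10}$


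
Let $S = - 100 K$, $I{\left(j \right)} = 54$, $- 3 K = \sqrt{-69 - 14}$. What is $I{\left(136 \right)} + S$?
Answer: $54 + \frac{100 i \sqrt{83}}{3} \approx 54.0 + 303.68 i$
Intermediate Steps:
$K = - \frac{i \sqrt{83}}{3}$ ($K = - \frac{\sqrt{-69 - 14}}{3} = - \frac{\sqrt{-83}}{3} = - \frac{i \sqrt{83}}{3} \approx - 3.0368 i$)
$S = \frac{100 i \sqrt{83}}{3}$ ($S = - 100 \left(- \frac{i \sqrt{83}}{3}\right) = \frac{100 i \sqrt{83}}{3} \approx 303.68 i$)
$I{\left(136 \right)} + S = 54 + \frac{100 i \sqrt{83}}{3}$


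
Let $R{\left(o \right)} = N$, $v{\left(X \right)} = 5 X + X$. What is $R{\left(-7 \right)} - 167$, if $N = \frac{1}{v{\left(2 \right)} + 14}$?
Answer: $- \frac{4341}{26} \approx -166.96$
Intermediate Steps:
$v{\left(X \right)} = 6 X$
$N = \frac{1}{26}$ ($N = \frac{1}{6 \cdot 2 + 14} = \frac{1}{12 + 14} = \frac{1}{26} \approx 0.038462$)
$R{\left(o \right)} = \frac{1}{26}$
$R{\left(-7 \right)} - 167 = \frac{1}{26} - 167 = - \frac{4341}{26}$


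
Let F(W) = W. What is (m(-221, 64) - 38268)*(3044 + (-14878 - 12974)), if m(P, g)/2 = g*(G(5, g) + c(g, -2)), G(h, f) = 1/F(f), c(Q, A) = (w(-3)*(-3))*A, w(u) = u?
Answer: 1006460560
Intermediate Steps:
c(Q, A) = 9*A (c(Q, A) = (-3*(-3))*A = 9*A)
G(h, f) = 1/f
m(P, g) = 2*g*(-18 + 1/g) (m(P, g) = 2*(g*(1/g + 9*(-2))) = 2*(g*(1/g - 18)) = 2*(g*(-18 + 1/g)) = 2*g*(-18 + 1/g))
(m(-221, 64) - 38268)*(3044 + (-14878 - 12974)) = ((2 - 36*64) - 38268)*(3044 + (-14878 - 12974)) = ((2 - 2304) - 38268)*(3044 - 27852) = (-2302 - 38268)*(-24808) = -40570*(-24808) = 1006460560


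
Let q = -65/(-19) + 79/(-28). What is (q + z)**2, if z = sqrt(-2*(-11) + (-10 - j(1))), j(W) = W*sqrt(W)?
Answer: 3215025/283024 + 319*sqrt(11)/266 ≈ 15.337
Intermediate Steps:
j(W) = W**(3/2)
q = 319/532 (q = -65*(-1/19) + 79*(-1/28) = 65/19 - 79/28 = 319/532 ≈ 0.59962)
z = sqrt(11) (z = sqrt(-2*(-11) + (-10 - 1**(3/2))) = sqrt(22 + (-10 - 1*1)) = sqrt(22 + (-10 - 1)) = sqrt(22 - 11) = sqrt(11) ≈ 3.3166)
(q + z)**2 = (319/532 + sqrt(11))**2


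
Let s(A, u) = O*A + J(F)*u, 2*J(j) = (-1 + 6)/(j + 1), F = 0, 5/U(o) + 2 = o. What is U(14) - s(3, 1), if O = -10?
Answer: 335/12 ≈ 27.917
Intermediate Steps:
U(o) = 5/(-2 + o)
J(j) = 5/(2*(1 + j)) (J(j) = ((-1 + 6)/(j + 1))/2 = (5/(1 + j))/2 = 5/(2*(1 + j)))
s(A, u) = -10*A + 5*u/2 (s(A, u) = -10*A + (5/(2*(1 + 0)))*u = -10*A + ((5/2)/1)*u = -10*A + ((5/2)*1)*u = -10*A + 5*u/2)
U(14) - s(3, 1) = 5/(-2 + 14) - (-10*3 + (5/2)*1) = 5/12 - (-30 + 5/2) = 5*(1/12) - 1*(-55/2) = 5/12 + 55/2 = 335/12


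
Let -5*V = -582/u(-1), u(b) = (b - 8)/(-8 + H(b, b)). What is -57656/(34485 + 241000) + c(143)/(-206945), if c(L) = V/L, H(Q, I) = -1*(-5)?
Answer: -1706232480378/8152464795475 ≈ -0.20929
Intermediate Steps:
H(Q, I) = 5
u(b) = 8/3 - b/3 (u(b) = (b - 8)/(-8 + 5) = (-8 + b)/(-3) = (-8 + b)*(-1/3) = 8/3 - b/3)
V = 194/5 (V = -(-582)/(5*(8/3 - 1/3*(-1))) = -(-582)/(5*(8/3 + 1/3)) = -(-582)/(5*3) = -1/5*(-194) = 194/5 ≈ 38.800)
c(L) = 194/(5*L)
-57656/(34485 + 241000) + c(143)/(-206945) = -57656/(34485 + 241000) + ((194/5)/143)/(-206945) = -57656/275485 + ((194/5)*(1/143))*(-1/206945) = -57656*1/275485 + (194/715)*(-1/206945) = -57656/275485 - 194/147965675 = -1706232480378/8152464795475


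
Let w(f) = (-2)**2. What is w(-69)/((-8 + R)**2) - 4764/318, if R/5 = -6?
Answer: -286581/19133 ≈ -14.978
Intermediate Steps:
R = -30 (R = 5*(-6) = -30)
w(f) = 4
w(-69)/((-8 + R)**2) - 4764/318 = 4/((-8 - 30)**2) - 4764/318 = 4/((-38)**2) - 4764*1/318 = 4/1444 - 794/53 = 4*(1/1444) - 794/53 = 1/361 - 794/53 = -286581/19133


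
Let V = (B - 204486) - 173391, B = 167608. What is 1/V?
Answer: -1/210269 ≈ -4.7558e-6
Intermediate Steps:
V = -210269 (V = (167608 - 204486) - 173391 = -36878 - 173391 = -210269)
1/V = 1/(-210269) = -1/210269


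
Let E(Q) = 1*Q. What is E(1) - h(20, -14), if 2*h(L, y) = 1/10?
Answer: 19/20 ≈ 0.95000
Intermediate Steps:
E(Q) = Q
h(L, y) = 1/20 (h(L, y) = (1/2)/10 = (1/2)*(1/10) = 1/20)
E(1) - h(20, -14) = 1 - 1*1/20 = 1 - 1/20 = 19/20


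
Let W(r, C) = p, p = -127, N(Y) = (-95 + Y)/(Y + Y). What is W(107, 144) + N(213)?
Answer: -26992/213 ≈ -126.72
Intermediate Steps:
N(Y) = (-95 + Y)/(2*Y) (N(Y) = (-95 + Y)/((2*Y)) = (-95 + Y)*(1/(2*Y)) = (-95 + Y)/(2*Y))
W(r, C) = -127
W(107, 144) + N(213) = -127 + (½)*(-95 + 213)/213 = -127 + (½)*(1/213)*118 = -127 + 59/213 = -26992/213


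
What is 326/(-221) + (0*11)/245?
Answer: -326/221 ≈ -1.4751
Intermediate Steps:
326/(-221) + (0*11)/245 = 326*(-1/221) + 0*(1/245) = -326/221 + 0 = -326/221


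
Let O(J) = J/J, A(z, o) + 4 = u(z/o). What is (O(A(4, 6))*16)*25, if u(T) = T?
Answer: 400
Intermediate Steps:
A(z, o) = -4 + z/o
O(J) = 1
(O(A(4, 6))*16)*25 = (1*16)*25 = 16*25 = 400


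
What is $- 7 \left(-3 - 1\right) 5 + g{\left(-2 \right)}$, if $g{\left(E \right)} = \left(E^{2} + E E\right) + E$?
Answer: $146$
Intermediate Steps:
$g{\left(E \right)} = E + 2 E^{2}$ ($g{\left(E \right)} = \left(E^{2} + E^{2}\right) + E = 2 E^{2} + E = E + 2 E^{2}$)
$- 7 \left(-3 - 1\right) 5 + g{\left(-2 \right)} = - 7 \left(-3 - 1\right) 5 - 2 \left(1 + 2 \left(-2\right)\right) = - 7 \left(\left(-4\right) 5\right) - 2 \left(1 - 4\right) = \left(-7\right) \left(-20\right) - -6 = 140 + 6 = 146$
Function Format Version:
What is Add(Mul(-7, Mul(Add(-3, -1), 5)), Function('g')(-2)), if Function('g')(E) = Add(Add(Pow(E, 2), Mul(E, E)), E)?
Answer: 146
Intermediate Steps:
Function('g')(E) = Add(E, Mul(2, Pow(E, 2))) (Function('g')(E) = Add(Add(Pow(E, 2), Pow(E, 2)), E) = Add(Mul(2, Pow(E, 2)), E) = Add(E, Mul(2, Pow(E, 2))))
Add(Mul(-7, Mul(Add(-3, -1), 5)), Function('g')(-2)) = Add(Mul(-7, Mul(Add(-3, -1), 5)), Mul(-2, Add(1, Mul(2, -2)))) = Add(Mul(-7, Mul(-4, 5)), Mul(-2, Add(1, -4))) = Add(Mul(-7, -20), Mul(-2, -3)) = Add(140, 6) = 146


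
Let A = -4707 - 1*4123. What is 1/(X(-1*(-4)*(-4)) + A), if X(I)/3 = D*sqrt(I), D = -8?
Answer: -4415/38989058 + 24*I/19494529 ≈ -0.00011324 + 1.2311e-6*I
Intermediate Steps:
X(I) = -24*sqrt(I) (X(I) = 3*(-8*sqrt(I)) = -24*sqrt(I))
A = -8830 (A = -4707 - 4123 = -8830)
1/(X(-1*(-4)*(-4)) + A) = 1/(-24*4*I - 8830) = 1/(-96*I - 8830) = 1/(-8830 - 96*I) = (-8830 + 96*I)/77978116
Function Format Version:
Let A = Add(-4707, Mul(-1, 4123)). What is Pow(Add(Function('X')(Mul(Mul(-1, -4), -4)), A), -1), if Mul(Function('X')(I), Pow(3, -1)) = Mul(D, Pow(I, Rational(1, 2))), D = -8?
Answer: Add(Rational(-4415, 38989058), Mul(Rational(24, 19494529), I)) ≈ Add(-0.00011324, Mul(1.2311e-6, I))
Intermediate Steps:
Function('X')(I) = Mul(-24, Pow(I, Rational(1, 2))) (Function('X')(I) = Mul(3, Mul(-8, Pow(I, Rational(1, 2)))) = Mul(-24, Pow(I, Rational(1, 2))))
A = -8830 (A = Add(-4707, -4123) = -8830)
Pow(Add(Function('X')(Mul(Mul(-1, -4), -4)), A), -1) = Pow(Add(Mul(-24, Pow(Mul(Mul(-1, -4), -4), Rational(1, 2))), -8830), -1) = Pow(Add(Mul(-24, Pow(Mul(4, -4), Rational(1, 2))), -8830), -1) = Pow(Add(Mul(-24, Pow(-16, Rational(1, 2))), -8830), -1) = Pow(Add(Mul(-24, Mul(4, I)), -8830), -1) = Pow(Add(Mul(-96, I), -8830), -1) = Pow(Add(-8830, Mul(-96, I)), -1) = Mul(Rational(1, 77978116), Add(-8830, Mul(96, I)))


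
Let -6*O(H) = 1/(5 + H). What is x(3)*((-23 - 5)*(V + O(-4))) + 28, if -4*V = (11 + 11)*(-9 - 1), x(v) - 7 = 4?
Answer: -50582/3 ≈ -16861.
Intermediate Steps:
x(v) = 11 (x(v) = 7 + 4 = 11)
O(H) = -1/(6*(5 + H))
V = 55 (V = -(11 + 11)*(-9 - 1)/4 = -11*(-10)/2 = -1/4*(-220) = 55)
x(3)*((-23 - 5)*(V + O(-4))) + 28 = 11*((-23 - 5)*(55 - 1/(30 + 6*(-4)))) + 28 = 11*(-28*(55 - 1/(30 - 24))) + 28 = 11*(-28*(55 - 1/6)) + 28 = 11*(-28*329/6) + 28 = 11*(-4606/3) + 28 = -50666/3 + 28 = -50582/3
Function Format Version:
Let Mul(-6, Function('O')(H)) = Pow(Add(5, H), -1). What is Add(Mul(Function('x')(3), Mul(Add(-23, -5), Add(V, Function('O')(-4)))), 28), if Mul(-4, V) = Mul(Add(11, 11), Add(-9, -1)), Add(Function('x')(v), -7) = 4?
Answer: Rational(-50582, 3) ≈ -16861.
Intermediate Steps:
Function('x')(v) = 11 (Function('x')(v) = Add(7, 4) = 11)
Function('O')(H) = Mul(Rational(-1, 6), Pow(Add(5, H), -1))
V = 55 (V = Mul(Rational(-1, 4), Mul(Add(11, 11), Add(-9, -1))) = Mul(Rational(-1, 4), Mul(22, -10)) = Mul(Rational(-1, 4), -220) = 55)
Add(Mul(Function('x')(3), Mul(Add(-23, -5), Add(V, Function('O')(-4)))), 28) = Add(Mul(11, Mul(Add(-23, -5), Add(55, Mul(-1, Pow(Add(30, Mul(6, -4)), -1))))), 28) = Add(Mul(11, Mul(-28, Add(55, Mul(-1, Pow(Add(30, -24), -1))))), 28) = Add(Mul(11, Mul(-28, Add(55, Mul(-1, Pow(6, -1))))), 28) = Add(Mul(11, Mul(-28, Add(55, Mul(-1, Rational(1, 6))))), 28) = Add(Mul(11, Mul(-28, Add(55, Rational(-1, 6)))), 28) = Add(Mul(11, Mul(-28, Rational(329, 6))), 28) = Add(Mul(11, Rational(-4606, 3)), 28) = Add(Rational(-50666, 3), 28) = Rational(-50582, 3)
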